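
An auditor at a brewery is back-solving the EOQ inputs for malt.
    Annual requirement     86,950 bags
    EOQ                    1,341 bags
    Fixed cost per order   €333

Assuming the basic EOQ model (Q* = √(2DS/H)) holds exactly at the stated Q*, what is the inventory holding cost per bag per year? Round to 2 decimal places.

€32.20

From Q* = √(2DS/H) ⇒ Q*² = 2DS/H.
H = 2DS / Q² = 2 × 86,950 × 333 / 1,341² = 32.2023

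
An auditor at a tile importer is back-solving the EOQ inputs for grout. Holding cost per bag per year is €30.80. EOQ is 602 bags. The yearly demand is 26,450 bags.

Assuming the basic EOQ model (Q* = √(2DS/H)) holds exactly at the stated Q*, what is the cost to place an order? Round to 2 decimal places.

€211.00

From Q* = √(2DS/H) ⇒ Q*² = 2DS/H.
S = Q²H / (2D) = 602² × 30.8 / (2 × 26,450) = 211.0027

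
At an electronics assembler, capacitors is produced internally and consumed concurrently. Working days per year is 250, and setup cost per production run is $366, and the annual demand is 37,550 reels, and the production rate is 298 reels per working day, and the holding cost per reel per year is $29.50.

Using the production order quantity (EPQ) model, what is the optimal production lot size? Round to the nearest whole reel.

1,371 reels

d = 37,550/250 = 150.2000 reels/day;  effective holding cost H(1 − d/p) = 29.5·(1 − 150.2000/298) = 14.63121
Q* = √(2DS / H_eff) = √(2·37,550·366 / 14.63121) ≈ 1,370.63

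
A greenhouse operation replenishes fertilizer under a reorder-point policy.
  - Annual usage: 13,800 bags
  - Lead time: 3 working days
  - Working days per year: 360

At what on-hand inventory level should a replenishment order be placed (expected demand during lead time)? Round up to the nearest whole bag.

115 bags

Daily demand d = 13,800 / 360 = 38.333 bags/day
Demand during lead time = 38.333 × 3 = 115.00
Reorder point = 115.00 → round up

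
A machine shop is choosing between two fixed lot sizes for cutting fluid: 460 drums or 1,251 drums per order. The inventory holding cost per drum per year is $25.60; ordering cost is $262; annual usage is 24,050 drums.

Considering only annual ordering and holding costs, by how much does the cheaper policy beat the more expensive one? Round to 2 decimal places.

For each Q, cost = (D/Q)·S + (Q/2)·H.
TC(460) = (24,050/460)×262 + (460/2)×25.6 = $19,586.04
TC(1,251) = (24,050/1,251)×262 + (1,251/2)×25.6 = $21,049.65
Lots of 460 are cheaper by $1,463.61.

$1,463.61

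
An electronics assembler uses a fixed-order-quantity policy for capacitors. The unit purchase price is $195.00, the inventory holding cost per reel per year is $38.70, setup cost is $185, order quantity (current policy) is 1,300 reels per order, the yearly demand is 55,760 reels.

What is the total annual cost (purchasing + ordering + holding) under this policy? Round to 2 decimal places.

$10,906,290.08

Orders/yr = 55,760/1,300 = 42.892; ordering cost = 42.892 × $185 = $7,935.08
Average inventory = 1,300/2 = 650; holding cost = 650 × $38.7 = $25,155.00
Purchase cost = D·C = 55,760 × 195 = $10,873,200.00
Total = $7,935.08 + $25,155.00 + $10,873,200.00 = $10,906,290.08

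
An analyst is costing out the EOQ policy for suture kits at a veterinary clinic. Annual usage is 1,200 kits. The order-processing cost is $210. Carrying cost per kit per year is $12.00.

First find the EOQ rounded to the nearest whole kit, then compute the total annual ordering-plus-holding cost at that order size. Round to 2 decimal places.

Optimal lot size Q* = (2 × 1,200 × $210 / $12)^½ ≈ 204.94 → Q = 205 kits
Annual ordering cost = (D/Q)·S = (1,200/205) × 210 = $1,229.27
Annual holding cost  = (Q/2)·H = (205/2) × 12 = $1,230.00
Total = $1,229.27 + $1,230.00 = $2,459.27

$2,459.27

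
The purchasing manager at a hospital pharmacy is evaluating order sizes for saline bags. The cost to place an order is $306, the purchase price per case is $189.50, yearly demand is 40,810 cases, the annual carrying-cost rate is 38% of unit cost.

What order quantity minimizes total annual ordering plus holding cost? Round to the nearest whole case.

Holding cost per case per year: H = 38% × $189.5 = $72.0100
2DS/H = 2·40,810·306/72.01 = 346,836.83
EOQ = √346,836.83 ≈ 588.93

589 cases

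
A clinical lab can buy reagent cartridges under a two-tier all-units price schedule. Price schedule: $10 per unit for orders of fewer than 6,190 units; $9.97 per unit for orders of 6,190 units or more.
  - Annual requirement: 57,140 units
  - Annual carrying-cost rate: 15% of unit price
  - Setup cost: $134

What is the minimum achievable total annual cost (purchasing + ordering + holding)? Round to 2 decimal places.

H₁ = 15%×$10 = $1.5000;  H₂ = 15%×$9.97 = $1.4955
EOQ₁ = √(2×57,140×134/1.5000) = 3,195.15  (< 6,190, feasible at tier 1)
EOQ₂ = √(2×57,140×134/1.4955) = 3,199.96  (< 6,190 → use Q = 6,190 at tier-2 price)
TC(tier 1 (EOQ₁), Q≈3,195.2) = $576,192.73
TC(tier 2, Q≈6,190.0) = $575,551.33
Minimum at tier 2: $575,551.33

$575,551.33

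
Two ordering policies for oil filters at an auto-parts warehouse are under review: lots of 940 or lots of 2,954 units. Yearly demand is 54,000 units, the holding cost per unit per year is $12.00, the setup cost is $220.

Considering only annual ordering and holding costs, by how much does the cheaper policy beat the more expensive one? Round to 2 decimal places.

$3,467.37

For each Q, cost = (D/Q)·S + (Q/2)·H.
TC(940) = (54,000/940)×220 + (940/2)×12 = $18,278.30
TC(2,954) = (54,000/2,954)×220 + (2,954/2)×12 = $21,745.67
Lots of 940 are cheaper by $3,467.37.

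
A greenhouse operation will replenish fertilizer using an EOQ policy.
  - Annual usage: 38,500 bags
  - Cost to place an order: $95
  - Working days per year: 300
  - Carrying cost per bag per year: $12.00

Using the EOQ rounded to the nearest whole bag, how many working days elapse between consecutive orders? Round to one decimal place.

2DS/H = 2·38,500·95/12 = 609,583.33
EOQ = √609,583.33 ≈ 780.76 → Q = 781 bags
Cycle time = (working days × Q)/D = (300 × 781) / 38,500 = 6.086 days

6.1 days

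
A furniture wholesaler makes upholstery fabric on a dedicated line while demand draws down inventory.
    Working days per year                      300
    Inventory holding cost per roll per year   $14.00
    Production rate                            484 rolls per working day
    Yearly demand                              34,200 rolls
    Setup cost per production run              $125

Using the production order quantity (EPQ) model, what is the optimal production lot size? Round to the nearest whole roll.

894 rolls

Daily demand d = 34,200/300 = 114.000; p = 484; 1 − d/p = 0.76446
EPQ = √(2DS / (H(1 − d/p)))
    = √(2 × 34,200 × 125 / (14 × 0.76446)) ≈ 893.80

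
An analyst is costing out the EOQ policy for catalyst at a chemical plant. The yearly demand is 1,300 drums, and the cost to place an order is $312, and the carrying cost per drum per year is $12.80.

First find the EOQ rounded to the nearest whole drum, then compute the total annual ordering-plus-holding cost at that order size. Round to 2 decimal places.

Optimal lot size Q* = (2 × 1,300 × $312 / $12.8)^½ ≈ 251.74 → Q = 252 drums
Annual ordering cost = (D/Q)·S = (1,300/252) × 312 = $1,609.52
Annual holding cost  = (Q/2)·H = (252/2) × 12.8 = $1,612.80
Total = $1,609.52 + $1,612.80 = $3,222.32

$3,222.32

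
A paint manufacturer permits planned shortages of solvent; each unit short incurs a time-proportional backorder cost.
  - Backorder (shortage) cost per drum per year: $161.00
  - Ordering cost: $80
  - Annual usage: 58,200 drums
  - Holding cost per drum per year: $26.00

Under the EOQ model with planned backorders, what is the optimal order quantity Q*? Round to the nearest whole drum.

Basic EOQ = √(2·58,200·80/26) = 598.460
Backorder adjustment √((H+b)/b) = √((26+161)/161) = 1.0777
Q* = 598.460 × 1.0777 ≈ 644.97

645 drums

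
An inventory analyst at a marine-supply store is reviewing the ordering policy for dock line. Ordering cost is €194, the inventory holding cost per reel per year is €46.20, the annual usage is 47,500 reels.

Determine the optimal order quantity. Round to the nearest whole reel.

Q* = √(2·D·S / H) = √(2·47,500·194 / 46.2) = √398,917.7 ≈ 631.60

632 reels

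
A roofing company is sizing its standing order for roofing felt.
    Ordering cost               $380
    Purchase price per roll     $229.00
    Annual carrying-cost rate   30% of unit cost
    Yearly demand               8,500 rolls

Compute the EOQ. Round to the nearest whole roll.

307 rolls

Holding cost per roll per year: H = 30% × $229 = $68.7000
EOQ = √(2DS/H) = √(2 × 8,500 × 380 / 68.7)
    = √(94,032.02) ≈ 306.65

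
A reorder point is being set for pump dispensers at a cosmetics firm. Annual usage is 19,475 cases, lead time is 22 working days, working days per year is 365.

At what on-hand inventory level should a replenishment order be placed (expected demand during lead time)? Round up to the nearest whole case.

1,174 cases

Daily demand d = 19,475 / 365 = 53.356 cases/day
Demand during lead time = 53.356 × 22 = 1,173.84
Reorder point = 1,173.84 → round up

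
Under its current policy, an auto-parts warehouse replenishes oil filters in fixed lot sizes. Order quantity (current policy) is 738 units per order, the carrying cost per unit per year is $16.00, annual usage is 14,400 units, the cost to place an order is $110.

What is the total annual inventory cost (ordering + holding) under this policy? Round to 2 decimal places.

$8,050.34

Orders/yr = 14,400/738 = 19.512; ordering cost = 19.512 × $110 = $2,146.34
Average inventory = 738/2 = 369; holding cost = 369 × $16 = $5,904.00
Total = $2,146.34 + $5,904.00 = $8,050.34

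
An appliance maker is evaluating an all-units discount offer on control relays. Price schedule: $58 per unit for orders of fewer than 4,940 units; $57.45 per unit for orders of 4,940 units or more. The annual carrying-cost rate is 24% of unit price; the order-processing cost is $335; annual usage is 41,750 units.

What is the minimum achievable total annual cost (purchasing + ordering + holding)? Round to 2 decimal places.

H₁ = 24%×$58 = $13.9200;  H₂ = 24%×$57.45 = $13.7880
EOQ₁ = √(2×41,750×335/13.9200) = 1,417.57  (< 4,940, feasible at tier 1)
EOQ₂ = √(2×41,750×335/13.7880) = 1,424.34  (< 4,940 → use Q = 4,940 at tier-2 price)
TC(tier 1 (EOQ₁), Q≈1,417.6) = $2,441,232.64
TC(tier 2, Q≈4,940.0) = $2,435,425.08
Minimum at tier 2: $2,435,425.08

$2,435,425.08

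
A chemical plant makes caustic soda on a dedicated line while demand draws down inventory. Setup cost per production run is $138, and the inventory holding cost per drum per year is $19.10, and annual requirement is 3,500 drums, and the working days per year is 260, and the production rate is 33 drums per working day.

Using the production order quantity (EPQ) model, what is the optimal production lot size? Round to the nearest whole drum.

Daily demand d = 3,500/260 = 13.462; p = 33; 1 − d/p = 0.59207
EPQ = √(2DS / (H(1 − d/p)))
    = √(2 × 3,500 × 138 / (19.1 × 0.59207)) ≈ 292.27

292 drums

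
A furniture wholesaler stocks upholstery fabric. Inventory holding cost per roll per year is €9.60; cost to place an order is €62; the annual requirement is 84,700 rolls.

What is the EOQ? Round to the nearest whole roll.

1,046 rolls

EOQ = √(2DS/H) = √(2 × 84,700 × 62 / 9.6)
    = √(1,094,041.67) ≈ 1,045.96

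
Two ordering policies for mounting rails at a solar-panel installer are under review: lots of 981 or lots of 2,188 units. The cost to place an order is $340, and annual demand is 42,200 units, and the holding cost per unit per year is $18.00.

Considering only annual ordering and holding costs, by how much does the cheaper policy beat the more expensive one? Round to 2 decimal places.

$2,794.69

For each Q, cost = (D/Q)·S + (Q/2)·H.
TC(981) = (42,200/981)×340 + (981/2)×18 = $23,454.89
TC(2,188) = (42,200/2,188)×340 + (2,188/2)×18 = $26,249.59
Lots of 981 are cheaper by $2,794.69.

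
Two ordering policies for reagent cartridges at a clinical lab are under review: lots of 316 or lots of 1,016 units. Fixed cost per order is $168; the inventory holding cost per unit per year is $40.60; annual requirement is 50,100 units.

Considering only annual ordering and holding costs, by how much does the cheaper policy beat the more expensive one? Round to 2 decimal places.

TC(Q) = (D/Q)S + (Q/2)H
TC(316) = (50,100/316)×168 + (316/2)×40.6 = $33,050.24
TC(1,016) = (50,100/1,016)×168 + (1,016/2)×40.6 = $28,909.05
|ΔTC| = |$33,050.24 − $28,909.05| = $4,141.19

$4,141.19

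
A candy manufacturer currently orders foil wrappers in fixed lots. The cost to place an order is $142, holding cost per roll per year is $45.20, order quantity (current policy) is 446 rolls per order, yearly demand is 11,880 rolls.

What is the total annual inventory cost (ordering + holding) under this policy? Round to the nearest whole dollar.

Annual ordering cost = (D/Q)·S = (11,880/446) × 142 = $3,782.42
Annual holding cost  = (Q/2)·H = (446/2) × 45.2 = $10,079.60
Total = $3,782.42 + $10,079.60 = $13,862.02

$13,862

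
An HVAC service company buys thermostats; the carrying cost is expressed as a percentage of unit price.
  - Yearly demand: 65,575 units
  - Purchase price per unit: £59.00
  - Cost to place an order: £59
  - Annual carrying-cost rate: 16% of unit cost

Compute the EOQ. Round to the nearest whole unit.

905 units

Holding cost per unit per year: H = 16% × £59 = £9.4400
Q* = √(2·D·S / H) = √(2·65,575·59 / 9.44) = √819,687.5 ≈ 905.37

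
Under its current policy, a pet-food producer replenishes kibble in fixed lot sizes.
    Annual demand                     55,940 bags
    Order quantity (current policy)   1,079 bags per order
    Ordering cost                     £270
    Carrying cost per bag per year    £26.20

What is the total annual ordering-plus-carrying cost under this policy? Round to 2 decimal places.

Ordering: D/Q × S = 55,940/1,079 × £270 = £13,997.96
Holding:  Q/2 × H = 1,079/2 × £26.2 = £14,134.90
Total = £13,997.96 + £14,134.90 = £28,132.86

£28,132.86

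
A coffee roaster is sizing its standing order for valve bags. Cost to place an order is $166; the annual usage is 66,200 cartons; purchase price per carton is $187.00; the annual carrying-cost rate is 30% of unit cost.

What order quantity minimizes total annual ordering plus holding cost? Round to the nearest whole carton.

626 cartons

H = i·C = 0.3 × $187 = $56.1000 per carton-year
Optimal lot size Q* = (2 × 66,200 × $166 / $56.1)^½ ≈ 625.92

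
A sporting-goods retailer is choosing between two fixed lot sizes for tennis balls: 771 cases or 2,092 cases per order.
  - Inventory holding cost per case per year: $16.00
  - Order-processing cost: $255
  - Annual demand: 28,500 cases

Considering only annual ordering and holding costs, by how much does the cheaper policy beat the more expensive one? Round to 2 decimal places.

$4,615.88

Annual cost at Q: ordering D·S/Q plus holding Q·H/2.
TC(771) = (28,500/771)×255 + (771/2)×16 = $15,594.07
TC(2,092) = (28,500/2,092)×255 + (2,092/2)×16 = $20,209.95
Cheaper: Q = 771.  Difference = $4,615.88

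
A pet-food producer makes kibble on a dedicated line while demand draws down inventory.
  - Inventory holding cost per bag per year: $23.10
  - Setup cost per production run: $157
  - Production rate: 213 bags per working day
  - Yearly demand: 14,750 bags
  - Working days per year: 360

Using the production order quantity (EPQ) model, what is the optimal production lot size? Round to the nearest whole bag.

498 bags

d = 14,750/360 = 40.9722 bags/day;  effective holding cost H(1 − d/p) = 23.1·(1 − 40.9722/213) = 18.65653
Q* = √(2DS / H_eff) = √(2·14,750·157 / 18.65653) ≈ 498.25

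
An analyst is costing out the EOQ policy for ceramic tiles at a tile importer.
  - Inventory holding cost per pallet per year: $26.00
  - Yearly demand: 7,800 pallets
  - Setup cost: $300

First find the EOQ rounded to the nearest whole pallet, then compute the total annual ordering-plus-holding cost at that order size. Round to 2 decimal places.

EOQ = √(2DS/H) = √(2 × 7,800 × 300 / 26)
    = √(180,000.00) ≈ 424.26 → Q = 424 pallets
Orders/yr = 7,800/424 = 18.396; ordering cost = 18.396 × $300 = $5,518.87
Average inventory = 424/2 = 212; holding cost = 212 × $26 = $5,512.00
Total = $5,518.87 + $5,512.00 = $11,030.87

$11,030.87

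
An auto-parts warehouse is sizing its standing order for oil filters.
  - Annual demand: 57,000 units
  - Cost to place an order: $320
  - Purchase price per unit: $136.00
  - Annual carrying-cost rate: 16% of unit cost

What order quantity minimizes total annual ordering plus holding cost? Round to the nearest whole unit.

1,295 units

Holding cost per unit per year: H = 16% × $136 = $21.7600
Q* = √(2·D·S / H) = √(2·57,000·320 / 21.76) = √1,676,470.6 ≈ 1,294.79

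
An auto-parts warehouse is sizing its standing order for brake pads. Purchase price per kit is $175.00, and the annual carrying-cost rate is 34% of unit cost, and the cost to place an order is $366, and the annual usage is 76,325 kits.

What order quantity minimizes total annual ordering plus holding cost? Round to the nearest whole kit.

969 kits

H = i·C = 0.34 × $175 = $59.5000 per kit-year
Optimal lot size Q* = (2 × 76,325 × $366 / $59.5)^½ ≈ 969.01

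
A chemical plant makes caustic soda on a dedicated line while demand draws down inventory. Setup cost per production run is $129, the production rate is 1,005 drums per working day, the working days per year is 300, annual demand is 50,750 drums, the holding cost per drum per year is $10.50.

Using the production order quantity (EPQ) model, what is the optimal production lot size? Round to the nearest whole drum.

1,224 drums

Daily demand d = 50,750/300 = 169.167; p = 1005; 1 − d/p = 0.83167
EPQ = √(2DS / (H(1 − d/p)))
    = √(2 × 50,750 × 129 / (10.5 × 0.83167)) ≈ 1,224.49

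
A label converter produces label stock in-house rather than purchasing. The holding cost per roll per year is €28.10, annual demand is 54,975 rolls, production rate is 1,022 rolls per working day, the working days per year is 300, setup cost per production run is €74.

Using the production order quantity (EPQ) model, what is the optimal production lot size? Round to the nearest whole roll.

d = 54,975/300 = 183.2500 rolls/day;  effective holding cost H(1 − d/p) = 28.1·(1 − 183.2500/1022) = 23.06152
Q* = √(2DS / H_eff) = √(2·54,975·74 / 23.06152) ≈ 593.98

594 rolls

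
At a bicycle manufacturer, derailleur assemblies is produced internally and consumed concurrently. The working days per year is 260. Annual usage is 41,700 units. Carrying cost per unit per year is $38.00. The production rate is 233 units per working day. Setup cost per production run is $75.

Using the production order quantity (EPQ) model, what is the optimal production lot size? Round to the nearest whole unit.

d = 41,700/260 = 160.3846 units/day;  effective holding cost H(1 − d/p) = 38·(1 − 160.3846/233) = 11.84285
Q* = √(2DS / H_eff) = √(2·41,700·75 / 11.84285) ≈ 726.75

727 units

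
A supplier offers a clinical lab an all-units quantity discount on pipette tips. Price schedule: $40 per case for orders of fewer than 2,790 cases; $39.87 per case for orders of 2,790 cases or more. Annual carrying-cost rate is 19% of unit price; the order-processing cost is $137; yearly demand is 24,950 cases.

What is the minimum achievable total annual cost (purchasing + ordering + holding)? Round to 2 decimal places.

H₁ = 19%×$40 = $7.6000;  H₂ = 19%×$39.87 = $7.5753
EOQ₁ = √(2×24,950×137/7.6000) = 948.43  (< 2,790, feasible at tier 1)
EOQ₂ = √(2×24,950×137/7.5753) = 949.97  (< 2,790 → use Q = 2,790 at tier-2 price)
TC(tier 1 (EOQ₁), Q≈948.4) = $1,005,208.04
TC(tier 2, Q≈2,790.0) = $1,006,549.19
Minimum at tier 1 (EOQ₁): $1,005,208.04

$1,005,208.04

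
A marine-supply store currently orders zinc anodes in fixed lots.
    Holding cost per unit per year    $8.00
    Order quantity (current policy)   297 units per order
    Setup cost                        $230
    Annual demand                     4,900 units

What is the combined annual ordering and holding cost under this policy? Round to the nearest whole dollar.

$4,983

Orders/yr = 4,900/297 = 16.498; ordering cost = 16.498 × $230 = $3,794.61
Average inventory = 297/2 = 148.5; holding cost = 148.5 × $8 = $1,188.00
Total = $3,794.61 + $1,188.00 = $4,982.61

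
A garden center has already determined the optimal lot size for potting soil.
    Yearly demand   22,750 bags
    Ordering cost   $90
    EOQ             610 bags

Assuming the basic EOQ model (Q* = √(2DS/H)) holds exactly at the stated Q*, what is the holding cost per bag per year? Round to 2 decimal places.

EOQ relation: Q² = 2DS/H, so rearrange for the unknown.
H = 2DS / Q² = 2 × 22,750 × 90 / 610² = 11.0051

$11.01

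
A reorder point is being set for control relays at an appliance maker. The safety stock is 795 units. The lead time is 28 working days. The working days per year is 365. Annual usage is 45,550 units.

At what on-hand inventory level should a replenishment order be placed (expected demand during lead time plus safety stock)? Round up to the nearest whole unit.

Daily demand d = 45,550 / 365 = 124.795 units/day
Demand during lead time = 124.795 × 28 = 3,494.25
Reorder point = 3,494.25 + 795 = 4,289.25 → round up

4,290 units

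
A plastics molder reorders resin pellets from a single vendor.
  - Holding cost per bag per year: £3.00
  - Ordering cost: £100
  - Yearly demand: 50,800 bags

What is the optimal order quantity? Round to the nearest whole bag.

1,840 bags

2DS/H = 2·50,800·100/3 = 3,386,666.67
EOQ = √3,386,666.67 ≈ 1,840.29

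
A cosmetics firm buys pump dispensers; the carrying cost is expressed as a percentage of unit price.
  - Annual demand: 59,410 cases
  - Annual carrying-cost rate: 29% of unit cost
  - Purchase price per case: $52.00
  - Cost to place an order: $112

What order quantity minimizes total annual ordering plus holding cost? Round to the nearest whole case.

939 cases

Holding cost per case per year: H = 29% × $52 = $15.0800
2DS/H = 2·59,410·112/15.08 = 882,482.76
EOQ = √882,482.76 ≈ 939.41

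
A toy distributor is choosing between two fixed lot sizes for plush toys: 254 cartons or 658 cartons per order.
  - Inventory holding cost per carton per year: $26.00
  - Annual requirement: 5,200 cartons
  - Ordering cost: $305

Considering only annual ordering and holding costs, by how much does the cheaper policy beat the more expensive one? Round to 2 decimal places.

TC(Q) = (D/Q)S + (Q/2)H
TC(254) = (5,200/254)×305 + (254/2)×26 = $9,546.09
TC(658) = (5,200/658)×305 + (658/2)×26 = $10,964.33
Lots of 254 are cheaper by $1,418.24.

$1,418.24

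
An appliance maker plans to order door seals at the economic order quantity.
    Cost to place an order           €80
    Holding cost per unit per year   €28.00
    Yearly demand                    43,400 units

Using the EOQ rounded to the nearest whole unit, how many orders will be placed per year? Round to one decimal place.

87.1 orders per year

2DS/H = 2·43,400·80/28 = 248,000.00
EOQ = √248,000.00 ≈ 498.00 → Q = 498
Orders per year = D/Q = 43,400 / 498 = 87.149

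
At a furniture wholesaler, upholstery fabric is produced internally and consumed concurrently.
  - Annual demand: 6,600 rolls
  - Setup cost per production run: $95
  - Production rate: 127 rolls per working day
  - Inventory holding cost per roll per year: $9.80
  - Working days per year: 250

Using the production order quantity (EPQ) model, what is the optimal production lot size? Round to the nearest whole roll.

Daily demand d = 6,600/250 = 26.400; p = 127; 1 − d/p = 0.79213
EPQ = √(2DS / (H(1 − d/p)))
    = √(2 × 6,600 × 95 / (9.8 × 0.79213)) ≈ 401.92

402 rolls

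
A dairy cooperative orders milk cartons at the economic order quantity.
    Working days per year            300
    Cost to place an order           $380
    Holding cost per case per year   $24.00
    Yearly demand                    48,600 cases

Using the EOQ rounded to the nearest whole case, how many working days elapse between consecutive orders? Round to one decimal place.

7.7 days

Q* = √(2·D·S / H) = √(2·48,600·380 / 24) = √1,539,000.0 ≈ 1,240.56 → Q = 1,241 cases
Cycle time = (working days × Q)/D = (300 × 1,241) / 48,600 = 7.660 days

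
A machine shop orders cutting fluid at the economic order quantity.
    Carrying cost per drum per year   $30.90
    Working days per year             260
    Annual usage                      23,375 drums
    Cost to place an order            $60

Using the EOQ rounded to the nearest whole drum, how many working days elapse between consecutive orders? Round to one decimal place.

3.3 days

Optimal lot size Q* = (2 × 23,375 × $60 / $30.9)^½ ≈ 301.29 → Q = 301 drums
Days between orders = 260 / (D/Q) = 260 / 77.658 ≈ 3.348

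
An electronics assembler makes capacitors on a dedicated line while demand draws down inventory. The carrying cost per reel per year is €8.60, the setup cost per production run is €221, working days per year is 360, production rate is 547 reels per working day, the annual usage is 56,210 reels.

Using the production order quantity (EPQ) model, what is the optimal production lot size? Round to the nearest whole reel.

2,011 reels

d = 56,210/360 = 156.1389 reels/day;  effective holding cost H(1 − d/p) = 8.6·(1 − 156.1389/547) = 6.14517
Q* = √(2DS / H_eff) = √(2·56,210·221 / 6.14517) ≈ 2,010.72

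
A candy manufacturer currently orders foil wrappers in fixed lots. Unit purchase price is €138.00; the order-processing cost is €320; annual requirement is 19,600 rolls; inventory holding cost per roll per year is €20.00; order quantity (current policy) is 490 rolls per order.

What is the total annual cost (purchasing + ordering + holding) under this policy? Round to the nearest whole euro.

Annual ordering cost = (D/Q)·S = (19,600/490) × 320 = €12,800.00
Annual holding cost  = (Q/2)·H = (490/2) × 20 = €4,900.00
Purchase cost = D·C = 19,600 × 138 = €2,704,800.00
Total = €12,800.00 + €4,900.00 + €2,704,800.00 = €2,722,500.00

€2,722,500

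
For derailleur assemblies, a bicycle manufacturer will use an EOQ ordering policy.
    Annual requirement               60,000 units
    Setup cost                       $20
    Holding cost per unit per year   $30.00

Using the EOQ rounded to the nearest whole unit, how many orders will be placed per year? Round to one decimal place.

Optimal lot size Q* = (2 × 60,000 × $20 / $30)^½ ≈ 282.84 → Q = 283
Orders per year = D/Q = 60,000 / 283 = 212.014

212.0 orders per year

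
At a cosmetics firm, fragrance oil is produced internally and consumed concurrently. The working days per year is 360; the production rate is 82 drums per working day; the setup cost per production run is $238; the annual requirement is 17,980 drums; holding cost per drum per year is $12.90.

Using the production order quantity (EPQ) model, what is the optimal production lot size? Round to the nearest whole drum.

1,303 drums

d = 17,980/360 = 49.9444 drums/day;  effective holding cost H(1 − d/p) = 12.9·(1 − 49.9444/82) = 5.04289
Q* = √(2DS / H_eff) = √(2·17,980·238 / 5.04289) ≈ 1,302.74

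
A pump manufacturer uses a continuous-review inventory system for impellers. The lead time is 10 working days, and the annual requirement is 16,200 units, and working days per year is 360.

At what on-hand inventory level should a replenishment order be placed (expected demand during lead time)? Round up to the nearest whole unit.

Daily demand d = 16,200 / 360 = 45.000 units/day
Demand during lead time = 45.000 × 10 = 450.00
Reorder point = 450.00 → round up

450 units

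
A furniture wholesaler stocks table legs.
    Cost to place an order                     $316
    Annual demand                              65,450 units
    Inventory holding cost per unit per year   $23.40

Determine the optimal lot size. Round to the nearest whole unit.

EOQ = √(2DS/H) = √(2 × 65,450 × 316 / 23.4)
    = √(1,767,709.40) ≈ 1,329.55

1,330 units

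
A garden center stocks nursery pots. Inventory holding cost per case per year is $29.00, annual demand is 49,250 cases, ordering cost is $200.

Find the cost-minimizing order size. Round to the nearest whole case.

EOQ = √(2DS/H) = √(2 × 49,250 × 200 / 29)
    = √(679,310.34) ≈ 824.20

824 cases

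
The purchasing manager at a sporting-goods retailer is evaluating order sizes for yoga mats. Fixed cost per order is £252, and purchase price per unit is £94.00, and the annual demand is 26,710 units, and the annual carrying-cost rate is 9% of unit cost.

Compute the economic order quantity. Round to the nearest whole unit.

1,261 units

H = i·C = 0.09 × £94 = £8.4600 per unit-year
2DS/H = 2·26,710·252/8.46 = 1,591,234.04
EOQ = √1,591,234.04 ≈ 1,261.44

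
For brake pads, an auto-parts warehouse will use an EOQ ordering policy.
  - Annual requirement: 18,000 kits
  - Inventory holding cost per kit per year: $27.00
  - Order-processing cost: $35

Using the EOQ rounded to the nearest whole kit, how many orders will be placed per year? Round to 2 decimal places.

83.33 orders per year

2DS/H = 2·18,000·35/27 = 46,666.67
EOQ = √46,666.67 ≈ 216.02 → Q = 216
Orders per year = D/Q = 18,000 / 216 = 83.333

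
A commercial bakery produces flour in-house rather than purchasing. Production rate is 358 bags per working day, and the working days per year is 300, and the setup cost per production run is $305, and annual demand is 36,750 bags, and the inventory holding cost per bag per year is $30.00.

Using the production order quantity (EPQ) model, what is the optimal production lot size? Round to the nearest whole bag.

Daily demand d = 36,750/300 = 122.500; p = 358; 1 − d/p = 0.65782
EPQ = √(2DS / (H(1 − d/p)))
    = √(2 × 36,750 × 305 / (30 × 0.65782)) ≈ 1,065.81

1,066 bags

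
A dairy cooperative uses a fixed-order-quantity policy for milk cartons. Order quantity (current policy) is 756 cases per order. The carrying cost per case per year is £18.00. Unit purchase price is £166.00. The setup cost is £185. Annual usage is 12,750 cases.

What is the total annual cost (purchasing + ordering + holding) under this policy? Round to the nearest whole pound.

£2,126,424

Ordering: D/Q × S = 12,750/756 × £185 = £3,120.04
Holding:  Q/2 × H = 756/2 × £18 = £6,804.00
Purchase cost = D·C = 12,750 × 166 = £2,116,500.00
Total = £3,120.04 + £6,804.00 + £2,116,500.00 = £2,126,424.04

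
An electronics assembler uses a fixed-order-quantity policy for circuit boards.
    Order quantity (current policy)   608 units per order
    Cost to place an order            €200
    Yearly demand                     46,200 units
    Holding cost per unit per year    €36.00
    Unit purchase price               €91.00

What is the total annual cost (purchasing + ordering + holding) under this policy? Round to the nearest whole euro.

Ordering: D/Q × S = 46,200/608 × €200 = €15,197.37
Holding:  Q/2 × H = 608/2 × €36 = €10,944.00
Purchase cost = D·C = 46,200 × 91 = €4,204,200.00
Total = €15,197.37 + €10,944.00 + €4,204,200.00 = €4,230,341.37

€4,230,341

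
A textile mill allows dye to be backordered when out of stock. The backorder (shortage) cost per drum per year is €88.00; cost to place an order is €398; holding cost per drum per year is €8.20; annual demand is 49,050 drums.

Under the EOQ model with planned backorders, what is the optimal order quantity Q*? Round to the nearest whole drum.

Q* = √(2DS/H) · √((H + b)/b)
   = √(2 × 49,050 × 398 / 8.2) · √((8.2 + 88) / 88)
   = 2,182.072 × 1.0456 ≈ 2,281.47

2,281 drums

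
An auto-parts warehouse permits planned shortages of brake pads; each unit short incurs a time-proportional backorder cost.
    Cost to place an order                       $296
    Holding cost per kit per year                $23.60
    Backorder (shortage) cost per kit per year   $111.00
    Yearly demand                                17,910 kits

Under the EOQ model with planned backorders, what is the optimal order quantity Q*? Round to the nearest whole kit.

Q* = √(2DS/H) · √((H + b)/b)
   = √(2 × 17,910 × 296 / 23.6) · √((23.6 + 111) / 111)
   = 670.274 × 1.1012 ≈ 738.10

738 kits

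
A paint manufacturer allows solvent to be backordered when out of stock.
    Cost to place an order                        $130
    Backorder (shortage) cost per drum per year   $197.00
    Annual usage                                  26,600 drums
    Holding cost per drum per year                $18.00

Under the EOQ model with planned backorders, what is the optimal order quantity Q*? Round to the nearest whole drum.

Basic EOQ = √(2·26,600·130/18) = 619.857
Backorder adjustment √((H+b)/b) = √((18+197)/197) = 1.0447
Q* = 619.857 × 1.0447 ≈ 647.56

648 drums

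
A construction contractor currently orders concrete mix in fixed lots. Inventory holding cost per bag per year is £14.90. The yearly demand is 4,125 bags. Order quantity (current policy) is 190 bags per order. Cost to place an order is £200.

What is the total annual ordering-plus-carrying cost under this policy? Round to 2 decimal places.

Orders/yr = 4,125/190 = 21.711; ordering cost = 21.711 × £200 = £4,342.11
Average inventory = 190/2 = 95; holding cost = 95 × £14.9 = £1,415.50
Total = £4,342.11 + £1,415.50 = £5,757.61

£5,757.61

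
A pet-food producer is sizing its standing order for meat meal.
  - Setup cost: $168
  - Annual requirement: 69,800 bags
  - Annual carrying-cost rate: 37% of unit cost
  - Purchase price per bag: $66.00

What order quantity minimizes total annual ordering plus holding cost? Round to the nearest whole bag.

980 bags

H = i·C = 0.37 × $66 = $24.4200 per bag-year
Q* = √(2·D·S / H) = √(2·69,800·168 / 24.42) = √960,393.1 ≈ 980.00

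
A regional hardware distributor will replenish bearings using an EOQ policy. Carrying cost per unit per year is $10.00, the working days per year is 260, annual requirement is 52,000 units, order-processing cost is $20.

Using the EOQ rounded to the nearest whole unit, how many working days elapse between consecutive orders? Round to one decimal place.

2.3 days

2DS/H = 2·52,000·20/10 = 208,000.00
EOQ = √208,000.00 ≈ 456.07 → Q = 456 units
Cycle time = (working days × Q)/D = (260 × 456) / 52,000 = 2.280 days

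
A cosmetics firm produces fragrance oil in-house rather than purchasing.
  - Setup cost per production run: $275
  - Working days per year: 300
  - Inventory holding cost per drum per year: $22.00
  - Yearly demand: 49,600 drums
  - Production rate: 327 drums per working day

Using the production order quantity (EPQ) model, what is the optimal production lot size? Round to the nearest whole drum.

1,584 drums

d = 49,600/300 = 165.3333 drums/day;  effective holding cost H(1 − d/p) = 22·(1 − 165.3333/327) = 10.87666
Q* = √(2DS / H_eff) = √(2·49,600·275 / 10.87666) ≈ 1,583.71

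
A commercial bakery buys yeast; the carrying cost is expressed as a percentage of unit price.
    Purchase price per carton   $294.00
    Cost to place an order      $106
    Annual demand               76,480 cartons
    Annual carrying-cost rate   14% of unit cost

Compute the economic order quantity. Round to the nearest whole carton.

H = i·C = 0.14 × $294 = $41.1600 per carton-year
Optimal lot size Q* = (2 × 76,480 × $106 / $41.16)^½ ≈ 627.63

628 cartons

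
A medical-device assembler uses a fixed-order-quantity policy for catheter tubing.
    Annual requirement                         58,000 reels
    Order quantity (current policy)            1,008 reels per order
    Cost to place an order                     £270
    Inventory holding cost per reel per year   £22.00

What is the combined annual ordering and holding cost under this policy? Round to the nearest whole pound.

Ordering: D/Q × S = 58,000/1,008 × £270 = £15,535.71
Holding:  Q/2 × H = 1,008/2 × £22 = £11,088.00
Total = £15,535.71 + £11,088.00 = £26,623.71

£26,624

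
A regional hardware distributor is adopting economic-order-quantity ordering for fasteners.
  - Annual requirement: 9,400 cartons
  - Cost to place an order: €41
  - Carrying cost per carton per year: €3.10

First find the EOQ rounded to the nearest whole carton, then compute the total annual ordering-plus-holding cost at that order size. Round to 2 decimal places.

€1,545.79

Q* = √(2·D·S / H) = √(2·9,400·41 / 3.1) = √248,645.2 ≈ 498.64 → Q = 499 cartons
Orders/yr = 9,400/499 = 18.838; ordering cost = 18.838 × €41 = €772.34
Average inventory = 499/2 = 249.5; holding cost = 249.5 × €3.1 = €773.45
Total = €772.34 + €773.45 = €1,545.79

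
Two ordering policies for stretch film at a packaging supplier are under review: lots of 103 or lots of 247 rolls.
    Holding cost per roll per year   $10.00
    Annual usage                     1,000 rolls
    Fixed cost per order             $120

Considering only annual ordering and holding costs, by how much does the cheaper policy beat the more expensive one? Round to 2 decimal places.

$40.78

Annual cost at Q: ordering D·S/Q plus holding Q·H/2.
TC(103) = (1,000/103)×120 + (103/2)×10 = $1,680.05
TC(247) = (1,000/247)×120 + (247/2)×10 = $1,720.83
Lots of 103 are cheaper by $40.78.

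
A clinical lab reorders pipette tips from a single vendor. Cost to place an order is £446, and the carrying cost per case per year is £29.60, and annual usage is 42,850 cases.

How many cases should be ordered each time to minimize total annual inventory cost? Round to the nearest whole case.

Q* = √(2·D·S / H) = √(2·42,850·446 / 29.6) = √1,291,290.5 ≈ 1,136.35

1,136 cases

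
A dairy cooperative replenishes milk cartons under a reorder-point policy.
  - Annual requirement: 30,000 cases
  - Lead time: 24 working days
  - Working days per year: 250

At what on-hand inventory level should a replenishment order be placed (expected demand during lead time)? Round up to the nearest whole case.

2,880 cases

Daily demand d = 30,000 / 250 = 120.000 cases/day
Demand during lead time = 120.000 × 24 = 2,880.00
Reorder point = 2,880.00 → round up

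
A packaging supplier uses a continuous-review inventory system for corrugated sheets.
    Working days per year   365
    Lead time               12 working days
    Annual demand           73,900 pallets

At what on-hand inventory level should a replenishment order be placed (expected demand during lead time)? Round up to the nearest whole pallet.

2,430 pallets

Daily demand d = 73,900 / 365 = 202.466 pallets/day
Demand during lead time = 202.466 × 12 = 2,429.59
Reorder point = 2,429.59 → round up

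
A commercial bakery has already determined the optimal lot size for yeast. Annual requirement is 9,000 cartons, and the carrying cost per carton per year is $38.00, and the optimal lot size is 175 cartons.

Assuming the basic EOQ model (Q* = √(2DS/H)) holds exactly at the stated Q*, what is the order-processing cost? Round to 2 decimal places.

$64.65

EOQ relation: Q² = 2DS/H, so rearrange for the unknown.
S = Q²H / (2D) = 175² × 38 / (2 × 9,000) = 64.6528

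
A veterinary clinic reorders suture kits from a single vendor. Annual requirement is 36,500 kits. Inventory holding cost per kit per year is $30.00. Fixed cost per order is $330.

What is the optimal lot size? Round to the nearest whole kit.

896 kits

Optimal lot size Q* = (2 × 36,500 × $330 / $30)^½ ≈ 896.10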